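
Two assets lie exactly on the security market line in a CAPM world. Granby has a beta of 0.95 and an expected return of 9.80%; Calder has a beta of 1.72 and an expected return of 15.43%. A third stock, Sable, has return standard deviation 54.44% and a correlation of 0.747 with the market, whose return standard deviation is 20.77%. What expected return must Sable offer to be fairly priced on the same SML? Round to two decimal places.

MRP = (15.43% − 9.80%) / (1.72 − 0.95) = 7.3117%
R_f = 9.80% − 0.95 × 7.3117% = 2.8539%
β_Sable = ρ·σ_i/σ_m = 0.747 × 54.44 / 20.77 = 1.9580
E(R_Sable) = R_f + β × MRP = 2.8539% + 1.9580 × 7.3117% = 17.17%

17.17%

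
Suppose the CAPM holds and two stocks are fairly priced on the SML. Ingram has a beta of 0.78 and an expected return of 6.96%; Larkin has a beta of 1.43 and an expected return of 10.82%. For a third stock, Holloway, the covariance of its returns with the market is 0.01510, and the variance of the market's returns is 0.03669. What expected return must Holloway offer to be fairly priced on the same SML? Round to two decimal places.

4.77%

MRP = (10.82% − 6.96%) / (1.43 − 0.78) = 5.9385%
R_f = 6.96% − 0.78 × 5.9385% = 2.3280%
β_Holloway = Cov / Var(R_m) = 0.01510 / 0.03669 = 0.4116
E(R_Holloway) = R_f + β × MRP = 2.3280% + 0.4116 × 5.9385% = 4.77%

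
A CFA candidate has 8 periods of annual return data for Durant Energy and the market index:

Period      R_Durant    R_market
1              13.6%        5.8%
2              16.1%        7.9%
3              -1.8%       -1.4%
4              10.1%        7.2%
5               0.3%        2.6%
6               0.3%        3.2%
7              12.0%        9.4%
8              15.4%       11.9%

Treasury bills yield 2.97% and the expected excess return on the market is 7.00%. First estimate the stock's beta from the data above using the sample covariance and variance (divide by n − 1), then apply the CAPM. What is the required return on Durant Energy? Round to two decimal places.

13.84%

Mean R_i = (13.6 + 16.1 − 1.8 + 10.1 + 0.3 + 0.3 + 12.0 + 15.4) / 8 = 8.2500%
Mean R_m = (5.8 + 7.9 − 1.4 + 7.2 + 2.6 + 3.2 + 9.4 + 11.9) / 8 = 5.8250%
Σ(R_i − R̄_i)(R_m − R̄_m) = 194.6600  ⇒  Cov = 194.6600 / 7 = 27.8086
Σ(R_m − R̄_m)² = 125.3750  ⇒  Var(R_m) = 125.3750 / 7 = 17.9107
β = Cov / Var(R_m) = 27.8086 / 17.9107 = 1.5526
E(R) = R_f + β × MRP = 2.97% + 1.5526 × 7.00% = 13.84%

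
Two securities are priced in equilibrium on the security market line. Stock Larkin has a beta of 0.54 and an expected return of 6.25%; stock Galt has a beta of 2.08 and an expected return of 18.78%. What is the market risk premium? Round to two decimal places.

Both satisfy E(R) = R_f + β·MRP, so the slope of the SML is
MRP = (18.78% − 6.25%) / (2.08 − 0.54) = 12.53% / 1.54 = 8.1364%

8.14%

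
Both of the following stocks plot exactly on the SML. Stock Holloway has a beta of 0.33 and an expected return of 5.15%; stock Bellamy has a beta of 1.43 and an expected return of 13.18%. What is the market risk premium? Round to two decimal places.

Both satisfy E(R) = R_f + β·MRP, so the slope of the SML is
MRP = (13.18% − 5.15%) / (1.43 − 0.33) = 8.03% / 1.10 = 7.3000%

7.30%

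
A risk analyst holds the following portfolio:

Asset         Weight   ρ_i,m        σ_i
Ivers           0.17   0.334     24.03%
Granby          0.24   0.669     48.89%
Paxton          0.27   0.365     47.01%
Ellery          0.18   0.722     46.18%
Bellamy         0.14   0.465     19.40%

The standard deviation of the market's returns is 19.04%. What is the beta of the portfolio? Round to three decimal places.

1.109

β_Ivers = 0.334 × 24.03% / 19.04% = 0.4215
β_Granby = 0.669 × 48.89% / 19.04% = 1.7178
β_Paxton = 0.365 × 47.01% / 19.04% = 0.9012
β_Ellery = 0.722 × 46.18% / 19.04% = 1.7512
β_Bellamy = 0.465 × 19.40% / 19.04% = 0.4738
β_P = Σ w_i β_i = 0.17×0.4215 + 0.24×1.7178 + 0.27×0.9012 + 0.18×1.7512 + 0.14×0.4738 = 1.1088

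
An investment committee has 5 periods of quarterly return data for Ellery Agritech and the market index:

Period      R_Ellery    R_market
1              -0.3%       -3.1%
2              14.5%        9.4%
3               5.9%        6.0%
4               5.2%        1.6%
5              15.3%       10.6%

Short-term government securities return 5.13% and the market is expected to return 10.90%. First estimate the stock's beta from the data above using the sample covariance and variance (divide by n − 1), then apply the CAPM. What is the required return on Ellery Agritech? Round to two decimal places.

Mean R_i = (-0.3 + 14.5 + 5.9 + 5.2 + 15.3) / 5 = 8.1200%
Mean R_m = (-3.1 + 9.4 + 6.0 + 1.6 + 10.6) / 5 = 4.9000%
Σ(R_i − R̄_i)(R_m − R̄_m) = 144.1900  ⇒  Cov = 144.1900 / 4 = 36.0475
Σ(R_m − R̄_m)² = 128.8400  ⇒  Var(R_m) = 128.8400 / 4 = 32.2100
β = Cov / Var(R_m) = 36.0475 / 32.2100 = 1.1191
MRP = 10.90% − 5.13% = 5.77%
E(R) = R_f + β × MRP = 5.13% + 1.1191 × 5.77% = 11.59%

11.59%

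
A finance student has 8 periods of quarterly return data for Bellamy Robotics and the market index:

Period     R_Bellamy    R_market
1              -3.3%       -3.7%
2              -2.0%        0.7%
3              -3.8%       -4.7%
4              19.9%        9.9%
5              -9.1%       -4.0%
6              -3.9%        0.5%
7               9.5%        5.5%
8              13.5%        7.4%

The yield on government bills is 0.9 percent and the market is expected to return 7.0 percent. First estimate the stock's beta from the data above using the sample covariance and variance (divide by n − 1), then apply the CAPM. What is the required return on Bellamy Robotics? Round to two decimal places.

11.56%

Mean R_i = (-3.3 − 2.0 − 3.8 + 19.9 − 9.1 − 3.9 + 9.5 + 13.5) / 8 = 2.6000%
Mean R_m = (-3.7 + 0.7 − 4.7 + 9.9 − 4.0 + 0.5 + 5.5 + 7.4) / 8 = 1.4500%
Σ(R_i − R̄_i)(R_m − R̄_m) = 382.1200  ⇒  Cov = 382.1200 / 7 = 54.5886
Σ(R_m − R̄_m)² = 218.7200  ⇒  Var(R_m) = 218.7200 / 7 = 31.2457
β = Cov / Var(R_m) = 54.5886 / 31.2457 = 1.7471
MRP = 7.0% − 0.9% = 6.10%
E(R) = R_f + β × MRP = 0.9% + 1.7471 × 6.1% = 11.56%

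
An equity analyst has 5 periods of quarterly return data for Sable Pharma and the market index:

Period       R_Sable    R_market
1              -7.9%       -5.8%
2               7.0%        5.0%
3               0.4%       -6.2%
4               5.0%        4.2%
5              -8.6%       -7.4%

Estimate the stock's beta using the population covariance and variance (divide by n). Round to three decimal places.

1.040

Mean R_i = (-7.9 + 7.0 + 0.4 + 5.0 − 8.6) / 5 = -0.8200%
Mean R_m = (-5.8 + 5.0 − 6.2 + 4.2 − 7.4) / 5 = -2.0400%
Σ(R_i − R̄_i)(R_m − R̄_m) = 154.6160  ⇒  Cov = 154.6160 / 5 = 30.9232
Σ(R_m − R̄_m)² = 148.6720  ⇒  Var(R_m) = 148.6720 / 5 = 29.7344
β = Cov / Var(R_m) = 30.9232 / 29.7344 = 1.0400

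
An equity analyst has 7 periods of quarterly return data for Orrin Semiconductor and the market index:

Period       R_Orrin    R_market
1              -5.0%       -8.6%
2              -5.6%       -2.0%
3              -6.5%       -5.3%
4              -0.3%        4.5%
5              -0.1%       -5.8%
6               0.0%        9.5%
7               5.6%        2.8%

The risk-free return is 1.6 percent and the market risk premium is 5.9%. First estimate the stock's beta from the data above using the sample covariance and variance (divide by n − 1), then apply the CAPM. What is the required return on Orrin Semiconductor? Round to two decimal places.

3.81%

Mean R_i = (-5.0 − 5.6 − 6.5 − 0.3 − 0.1 + 0.0 + 5.6) / 7 = -1.7000%
Mean R_m = (-8.6 − 2.0 − 5.3 + 4.5 − 5.8 + 9.5 + 2.8) / 7 = -0.7000%
Σ(R_i − R̄_i)(R_m − R̄_m) = 95.2300  ⇒  Cov = 95.2300 / 6 = 15.8717
Σ(R_m − R̄_m)² = 254.6000  ⇒  Var(R_m) = 254.6000 / 6 = 42.4333
β = Cov / Var(R_m) = 15.8717 / 42.4333 = 0.3740
E(R) = R_f + β × MRP = 1.6% + 0.3740 × 5.9% = 3.81%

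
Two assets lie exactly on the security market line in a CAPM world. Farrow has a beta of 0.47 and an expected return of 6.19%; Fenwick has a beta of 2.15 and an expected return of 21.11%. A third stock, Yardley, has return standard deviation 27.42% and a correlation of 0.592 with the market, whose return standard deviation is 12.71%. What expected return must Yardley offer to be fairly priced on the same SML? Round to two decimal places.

MRP = (21.11% − 6.19%) / (2.15 − 0.47) = 8.8810%
R_f = 6.19% − 0.47 × 8.8810% = 2.0159%
β_Yardley = ρ·σ_i/σ_m = 0.592 × 27.42 / 12.71 = 1.2772
E(R_Yardley) = R_f + β × MRP = 2.0159% + 1.2772 × 8.8810% = 13.36%

13.36%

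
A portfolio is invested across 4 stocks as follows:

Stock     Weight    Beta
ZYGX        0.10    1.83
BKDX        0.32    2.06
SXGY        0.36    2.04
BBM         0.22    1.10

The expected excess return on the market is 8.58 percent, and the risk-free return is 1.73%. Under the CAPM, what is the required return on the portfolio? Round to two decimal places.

β_P = Σ w_i β_i = 0.10×1.83 + 0.32×2.06 + 0.36×2.04 + 0.22×1.10 = 1.8186
E(R_P) = R_f + β_P × MRP = 1.73% + 1.8186 × 8.58% = 17.33%

17.33%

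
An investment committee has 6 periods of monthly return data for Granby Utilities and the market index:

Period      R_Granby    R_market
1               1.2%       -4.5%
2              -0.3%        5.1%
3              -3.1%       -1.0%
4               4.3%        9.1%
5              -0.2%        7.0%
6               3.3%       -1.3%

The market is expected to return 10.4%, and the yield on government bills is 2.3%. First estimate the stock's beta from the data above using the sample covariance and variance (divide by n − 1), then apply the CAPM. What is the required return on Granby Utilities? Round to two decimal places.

3.25%

Mean R_i = (1.2 − 0.3 − 3.1 + 4.3 − 0.2 + 3.3) / 6 = 0.8667%
Mean R_m = (-4.5 + 5.1 − 1.0 + 9.1 + 7.0 − 1.3) / 6 = 2.4000%
Σ(R_i − R̄_i)(R_m − R̄_m) = 17.1300  ⇒  Cov = 17.1300 / 5 = 3.4260
Σ(R_m − R̄_m)² = 146.2000  ⇒  Var(R_m) = 146.2000 / 5 = 29.2400
β = Cov / Var(R_m) = 3.4260 / 29.2400 = 0.1172
MRP = 10.4% − 2.3% = 8.10%
E(R) = R_f + β × MRP = 2.3% + 0.1172 × 8.1% = 3.25%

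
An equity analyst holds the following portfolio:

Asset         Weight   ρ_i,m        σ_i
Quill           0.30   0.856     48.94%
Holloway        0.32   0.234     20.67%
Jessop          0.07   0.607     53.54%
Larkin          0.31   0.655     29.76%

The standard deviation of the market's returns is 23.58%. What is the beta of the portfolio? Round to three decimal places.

0.951

β_Quill = 0.856 × 48.94% / 23.58% = 1.7766
β_Holloway = 0.234 × 20.67% / 23.58% = 0.2051
β_Jessop = 0.607 × 53.54% / 23.58% = 1.3782
β_Larkin = 0.655 × 29.76% / 23.58% = 0.8267
β_P = Σ w_i β_i = 0.30×1.7766 + 0.32×0.2051 + 0.07×1.3782 + 0.31×0.8267 = 0.9514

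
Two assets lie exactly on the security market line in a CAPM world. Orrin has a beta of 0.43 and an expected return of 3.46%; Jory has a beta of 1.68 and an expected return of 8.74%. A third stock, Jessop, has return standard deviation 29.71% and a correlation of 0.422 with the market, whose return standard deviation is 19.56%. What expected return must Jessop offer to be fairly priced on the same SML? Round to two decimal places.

MRP = (8.74% − 3.46%) / (1.68 − 0.43) = 4.2240%
R_f = 3.46% − 0.43 × 4.2240% = 1.6437%
β_Jessop = ρ·σ_i/σ_m = 0.422 × 29.71 / 19.56 = 0.6410
E(R_Jessop) = R_f + β × MRP = 1.6437% + 0.6410 × 4.2240% = 4.35%

4.35%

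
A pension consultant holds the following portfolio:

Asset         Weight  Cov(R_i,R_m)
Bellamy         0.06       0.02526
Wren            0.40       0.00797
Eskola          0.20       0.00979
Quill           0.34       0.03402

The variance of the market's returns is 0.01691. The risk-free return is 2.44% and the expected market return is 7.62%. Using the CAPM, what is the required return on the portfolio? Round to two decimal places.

β_Bellamy = 0.02526 / 0.01691 = 1.4938
β_Wren = 0.00797 / 0.01691 = 0.4713
β_Eskola = 0.00979 / 0.01691 = 0.5789
β_Quill = 0.03402 / 0.01691 = 2.0118
β_P = Σ w_i β_i = 0.06×1.4938 + 0.40×0.4713 + 0.20×0.5789 + 0.34×2.0118 = 1.0779
MRP = 7.62% − 2.44% = 5.18%
E(R_P) = R_f + β_P × MRP = 2.44% + 1.0779 × 5.18% = 8.02%

8.02%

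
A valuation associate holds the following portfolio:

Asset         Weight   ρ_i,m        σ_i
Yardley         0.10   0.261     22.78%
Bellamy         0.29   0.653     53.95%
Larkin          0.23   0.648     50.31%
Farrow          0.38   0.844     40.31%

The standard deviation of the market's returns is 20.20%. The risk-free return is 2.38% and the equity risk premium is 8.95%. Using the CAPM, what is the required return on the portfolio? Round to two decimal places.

16.22%

β_Yardley = 0.261 × 22.78% / 20.20% = 0.2943
β_Bellamy = 0.653 × 53.95% / 20.20% = 1.7440
β_Larkin = 0.648 × 50.31% / 20.20% = 1.6139
β_Farrow = 0.844 × 40.31% / 20.20% = 1.6842
β_P = Σ w_i β_i = 0.10×0.2943 + 0.29×1.7440 + 0.23×1.6139 + 0.38×1.6842 = 1.5464
E(R_P) = R_f + β_P × MRP = 2.38% + 1.5464 × 8.95% = 16.22%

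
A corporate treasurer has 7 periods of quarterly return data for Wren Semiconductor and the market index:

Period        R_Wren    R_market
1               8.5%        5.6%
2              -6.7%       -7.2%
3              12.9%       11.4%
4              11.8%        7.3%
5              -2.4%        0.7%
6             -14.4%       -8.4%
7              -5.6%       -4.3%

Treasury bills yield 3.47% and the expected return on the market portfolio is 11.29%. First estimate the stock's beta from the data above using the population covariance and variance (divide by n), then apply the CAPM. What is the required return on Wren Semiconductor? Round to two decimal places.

Mean R_i = (8.5 − 6.7 + 12.9 + 11.8 − 2.4 − 14.4 − 5.6) / 7 = 0.5857%
Mean R_m = (5.6 − 7.2 + 11.4 + 7.3 + 0.7 − 8.4 − 4.3) / 7 = 0.7286%
Σ(R_i − R̄_i)(R_m − R̄_m) = 469.4129  ⇒  Cov = 469.4129 / 7 = 67.0590
Σ(R_m − R̄_m)² = 352.2743  ⇒  Var(R_m) = 352.2743 / 7 = 50.3249
β = Cov / Var(R_m) = 67.0590 / 50.3249 = 1.3325
MRP = 11.29% − 3.47% = 7.82%
E(R) = R_f + β × MRP = 3.47% + 1.3325 × 7.82% = 13.89%

13.89%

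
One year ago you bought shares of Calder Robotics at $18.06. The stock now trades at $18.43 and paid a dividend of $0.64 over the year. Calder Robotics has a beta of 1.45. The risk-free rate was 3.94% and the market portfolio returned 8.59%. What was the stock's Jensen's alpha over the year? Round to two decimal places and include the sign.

-5.09%

Realised HPR = (P1 + D1 − P0) / P0 = (18.43 + 0.64 − 18.06) / 18.06 = 1.01 / 18.06 = 5.5925%
MRP = 8.59% − 3.94% = 4.65%
CAPM required = R_f + β·MRP = 3.94% + 1.45 × 4.65% = 10.6825%
α = realised − required = 5.5925% − 10.6825% = -5.09%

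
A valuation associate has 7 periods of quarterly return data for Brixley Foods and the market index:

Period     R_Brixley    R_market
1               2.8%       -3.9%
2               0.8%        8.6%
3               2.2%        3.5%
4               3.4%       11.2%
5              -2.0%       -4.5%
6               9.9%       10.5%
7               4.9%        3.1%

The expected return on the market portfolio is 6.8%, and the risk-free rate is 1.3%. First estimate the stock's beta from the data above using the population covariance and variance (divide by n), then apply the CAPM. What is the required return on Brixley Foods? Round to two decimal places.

Mean R_i = (2.8 + 0.8 + 2.2 + 3.4 − 2.0 + 9.9 + 4.9) / 7 = 3.1429%
Mean R_m = (-3.9 + 8.6 + 3.5 + 11.2 − 4.5 + 10.5 + 3.1) / 7 = 4.0714%
Σ(R_i − R̄_i)(R_m − R̄_m) = 80.3086  ⇒  Cov = 80.3086 / 7 = 11.4727
Σ(R_m − R̄_m)² = 250.9343  ⇒  Var(R_m) = 250.9343 / 7 = 35.8478
β = Cov / Var(R_m) = 11.4727 / 35.8478 = 0.3200
MRP = 6.8% − 1.3% = 5.50%
E(R) = R_f + β × MRP = 1.3% + 0.3200 × 5.5% = 3.06%

3.06%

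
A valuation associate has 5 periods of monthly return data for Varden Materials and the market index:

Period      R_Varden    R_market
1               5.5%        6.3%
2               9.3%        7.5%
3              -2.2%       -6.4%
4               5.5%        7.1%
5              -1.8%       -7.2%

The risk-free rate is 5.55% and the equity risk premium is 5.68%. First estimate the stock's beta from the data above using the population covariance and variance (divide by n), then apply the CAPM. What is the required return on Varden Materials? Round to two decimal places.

9.20%

Mean R_i = (5.5 + 9.3 − 2.2 + 5.5 − 1.8) / 5 = 3.2600%
Mean R_m = (6.3 + 7.5 − 6.4 + 7.1 − 7.2) / 5 = 1.4600%
Σ(R_i − R̄_i)(R_m − R̄_m) = 146.6920  ⇒  Cov = 146.6920 / 5 = 29.3384
Σ(R_m − R̄_m)² = 228.4920  ⇒  Var(R_m) = 228.4920 / 5 = 45.6984
β = Cov / Var(R_m) = 29.3384 / 45.6984 = 0.6420
E(R) = R_f + β × MRP = 5.55% + 0.6420 × 5.68% = 9.20%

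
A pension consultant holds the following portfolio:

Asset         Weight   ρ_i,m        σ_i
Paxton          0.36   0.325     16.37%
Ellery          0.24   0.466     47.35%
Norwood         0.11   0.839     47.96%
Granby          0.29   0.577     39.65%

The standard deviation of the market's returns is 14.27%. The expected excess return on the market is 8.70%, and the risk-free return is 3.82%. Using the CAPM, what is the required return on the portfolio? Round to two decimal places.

14.96%

β_Paxton = 0.325 × 16.37% / 14.27% = 0.3728
β_Ellery = 0.466 × 47.35% / 14.27% = 1.5463
β_Norwood = 0.839 × 47.96% / 14.27% = 2.8198
β_Granby = 0.577 × 39.65% / 14.27% = 1.6032
β_P = Σ w_i β_i = 0.36×0.3728 + 0.24×1.5463 + 0.11×2.8198 + 0.29×1.6032 = 1.2804
E(R_P) = R_f + β_P × MRP = 3.82% + 1.2804 × 8.70% = 14.96%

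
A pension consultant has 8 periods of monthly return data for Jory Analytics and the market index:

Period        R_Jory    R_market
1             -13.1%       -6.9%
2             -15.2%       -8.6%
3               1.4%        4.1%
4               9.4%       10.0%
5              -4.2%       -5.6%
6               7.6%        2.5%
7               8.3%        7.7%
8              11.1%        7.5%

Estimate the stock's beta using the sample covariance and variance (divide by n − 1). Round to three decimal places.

1.335

Mean R_i = (-13.1 − 15.2 + 1.4 + 9.4 − 4.2 + 7.6 + 8.3 + 11.1) / 8 = 0.6625%
Mean R_m = (-6.9 − 8.6 + 4.1 + 10.0 − 5.6 + 2.5 + 7.7 + 7.5) / 8 = 1.3375%
Σ(R_i − R̄_i)(R_m − R̄_m) = 503.4413  ⇒  Cov = 503.4413 / 7 = 71.9202
Σ(R_m − R̄_m)² = 377.2188  ⇒  Var(R_m) = 377.2188 / 7 = 53.8884
β = Cov / Var(R_m) = 71.9202 / 53.8884 = 1.3346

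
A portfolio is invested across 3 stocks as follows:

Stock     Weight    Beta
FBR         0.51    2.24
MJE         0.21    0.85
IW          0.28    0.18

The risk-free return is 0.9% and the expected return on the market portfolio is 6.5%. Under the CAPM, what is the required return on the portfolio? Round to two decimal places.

β_P = Σ w_i β_i = 0.51×2.24 + 0.21×0.85 + 0.28×0.18 = 1.3713
MRP = 6.5% − 0.9% = 5.60%
E(R_P) = R_f + β_P × MRP = 0.9% + 1.3713 × 5.6% = 8.58%

8.58%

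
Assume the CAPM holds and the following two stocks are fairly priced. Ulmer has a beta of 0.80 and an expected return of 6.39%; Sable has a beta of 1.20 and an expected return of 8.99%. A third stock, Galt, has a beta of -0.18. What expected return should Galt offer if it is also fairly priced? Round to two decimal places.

0.02%

MRP (SML slope) = (8.99% − 6.39%) / (1.20 − 0.80) = 2.60% / 0.40 = 6.5000%
R_f (intercept) = 6.39% − 0.80 × 6.5000% = 1.1900%
E(R_Galt) = R_f + β × MRP = 1.1900% + -0.18 × 6.5000% = 0.02%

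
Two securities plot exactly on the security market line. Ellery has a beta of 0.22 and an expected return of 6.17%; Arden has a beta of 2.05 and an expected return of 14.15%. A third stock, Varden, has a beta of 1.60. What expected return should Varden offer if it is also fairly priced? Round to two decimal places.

MRP (SML slope) = (14.15% − 6.17%) / (2.05 − 0.22) = 7.98% / 1.83 = 4.3607%
R_f (intercept) = 6.17% − 0.22 × 4.3607% = 5.2106%
E(R_Varden) = R_f + β × MRP = 5.2106% + 1.60 × 4.3607% = 12.19%

12.19%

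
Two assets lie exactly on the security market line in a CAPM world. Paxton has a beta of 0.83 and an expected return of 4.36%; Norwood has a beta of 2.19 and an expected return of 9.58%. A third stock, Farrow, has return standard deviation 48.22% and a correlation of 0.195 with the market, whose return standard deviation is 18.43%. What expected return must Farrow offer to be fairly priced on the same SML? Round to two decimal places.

MRP = (9.58% − 4.36%) / (2.19 − 0.83) = 3.8382%
R_f = 4.36% − 0.83 × 3.8382% = 1.1743%
β_Farrow = ρ·σ_i/σ_m = 0.195 × 48.22 / 18.43 = 0.5102
E(R_Farrow) = R_f + β × MRP = 1.1743% + 0.5102 × 3.8382% = 3.13%

3.13%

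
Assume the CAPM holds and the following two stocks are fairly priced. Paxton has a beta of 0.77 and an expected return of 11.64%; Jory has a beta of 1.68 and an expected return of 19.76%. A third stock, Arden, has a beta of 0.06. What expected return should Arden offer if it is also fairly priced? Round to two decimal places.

5.30%

MRP (SML slope) = (19.76% − 11.64%) / (1.68 − 0.77) = 8.12% / 0.91 = 8.9231%
R_f (intercept) = 11.64% − 0.77 × 8.9231% = 4.7692%
E(R_Arden) = R_f + β × MRP = 4.7692% + 0.06 × 8.9231% = 5.30%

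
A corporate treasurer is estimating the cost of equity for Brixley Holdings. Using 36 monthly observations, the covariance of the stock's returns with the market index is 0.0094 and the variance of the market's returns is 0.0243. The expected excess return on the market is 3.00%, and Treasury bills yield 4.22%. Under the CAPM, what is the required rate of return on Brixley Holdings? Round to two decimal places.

5.38%

β = Cov(R_i, R_m) / Var(R_m) = 0.0094 / 0.0243 = 0.3868
E(R) = R_f + β × MRP = 4.22% + 0.3868 × 3.00% = 5.38%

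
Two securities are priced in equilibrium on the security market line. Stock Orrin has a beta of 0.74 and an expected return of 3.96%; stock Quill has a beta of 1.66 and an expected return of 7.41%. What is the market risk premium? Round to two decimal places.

3.75%

Both satisfy E(R) = R_f + β·MRP, so the slope of the SML is
MRP = (7.41% − 3.96%) / (1.66 − 0.74) = 3.45% / 0.92 = 3.7500%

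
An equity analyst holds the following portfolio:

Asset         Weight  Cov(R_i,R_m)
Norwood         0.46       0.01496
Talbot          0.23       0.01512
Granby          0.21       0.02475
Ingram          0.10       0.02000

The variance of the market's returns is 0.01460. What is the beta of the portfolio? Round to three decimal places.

1.203

β_Norwood = 0.01496 / 0.01460 = 1.0247
β_Talbot = 0.01512 / 0.01460 = 1.0356
β_Granby = 0.02475 / 0.01460 = 1.6952
β_Ingram = 0.02000 / 0.01460 = 1.3699
β_P = Σ w_i β_i = 0.46×1.0247 + 0.23×1.0356 + 0.21×1.6952 + 0.10×1.3699 = 1.2025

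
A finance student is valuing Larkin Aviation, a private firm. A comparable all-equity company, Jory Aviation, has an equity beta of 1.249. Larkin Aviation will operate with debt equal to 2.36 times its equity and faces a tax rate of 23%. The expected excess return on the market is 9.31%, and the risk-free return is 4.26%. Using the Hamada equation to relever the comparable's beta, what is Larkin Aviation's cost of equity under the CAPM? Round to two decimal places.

37.02%

β_L = β_U × [1 + (1 − t)(D/E)] = 1.249 × [1 + (1 − 0.23) × 2.36]
    = 1.249 × [1 + 0.77 × 2.36] = 1.249 × 2.8172 = 3.5187
E(R) = R_f + β_L × MRP = 4.26% + 3.5187 × 9.31% = 37.02%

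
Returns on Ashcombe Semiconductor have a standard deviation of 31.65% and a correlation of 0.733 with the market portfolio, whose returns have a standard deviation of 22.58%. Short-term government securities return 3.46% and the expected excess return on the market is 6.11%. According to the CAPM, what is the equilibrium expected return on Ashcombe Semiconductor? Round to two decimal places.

β = ρ × σ_i / σ_m = 0.733 × 31.65% / 22.58% = 1.0274
E(R) = 3.46% + 1.0274 × 6.11% = 9.74%

9.74%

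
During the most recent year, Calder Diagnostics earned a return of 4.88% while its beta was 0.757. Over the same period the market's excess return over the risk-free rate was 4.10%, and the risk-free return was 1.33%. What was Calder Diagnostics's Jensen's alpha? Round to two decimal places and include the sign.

CAPM benchmark = R_f + β(R_m − R_f) = 1.33% + 0.757 × 4.10% = 4.43370%
α = actual − benchmark = 4.88% − 4.43370% = +0.45%

+0.45%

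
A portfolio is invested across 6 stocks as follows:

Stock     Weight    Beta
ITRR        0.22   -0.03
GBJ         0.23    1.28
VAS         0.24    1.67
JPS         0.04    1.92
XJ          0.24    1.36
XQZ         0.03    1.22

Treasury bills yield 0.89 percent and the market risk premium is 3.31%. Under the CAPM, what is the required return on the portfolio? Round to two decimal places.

β_P = Σ w_i β_i = 0.22×-0.03 + 0.23×1.28 + 0.24×1.67 + 0.04×1.92 + 0.24×1.36 + 0.03×1.22 = 1.1284
E(R_P) = R_f + β_P × MRP = 0.89% + 1.1284 × 3.31% = 4.63%

4.63%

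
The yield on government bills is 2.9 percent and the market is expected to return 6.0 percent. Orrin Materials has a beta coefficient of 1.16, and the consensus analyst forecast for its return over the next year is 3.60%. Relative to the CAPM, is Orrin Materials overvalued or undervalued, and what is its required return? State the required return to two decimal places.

Overvalued; required return 6.50%

MRP = 6.0% − 2.9% = 3.10%
Required return = R_f + β·MRP = 2.9% + 1.16 × 3.1% = 6.50%
Forecast 3.60% < required 6.50% → the stock plots below the SML → overvalued.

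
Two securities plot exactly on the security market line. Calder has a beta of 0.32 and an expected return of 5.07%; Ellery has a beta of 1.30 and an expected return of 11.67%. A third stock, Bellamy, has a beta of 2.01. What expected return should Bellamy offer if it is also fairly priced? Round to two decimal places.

16.45%

MRP (SML slope) = (11.67% − 5.07%) / (1.30 − 0.32) = 6.60% / 0.98 = 6.7347%
R_f (intercept) = 5.07% − 0.32 × 6.7347% = 2.9149%
E(R_Bellamy) = R_f + β × MRP = 2.9149% + 2.01 × 6.7347% = 16.45%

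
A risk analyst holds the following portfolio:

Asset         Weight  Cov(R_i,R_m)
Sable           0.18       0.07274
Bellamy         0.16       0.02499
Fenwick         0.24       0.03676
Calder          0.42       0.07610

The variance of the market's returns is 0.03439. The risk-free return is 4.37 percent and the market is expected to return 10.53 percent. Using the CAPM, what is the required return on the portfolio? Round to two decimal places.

β_Sable = 0.07274 / 0.03439 = 2.1151
β_Bellamy = 0.02499 / 0.03439 = 0.7267
β_Fenwick = 0.03676 / 0.03439 = 1.0689
β_Calder = 0.07610 / 0.03439 = 2.2129
β_P = Σ w_i β_i = 0.18×2.1151 + 0.16×0.7267 + 0.24×1.0689 + 0.42×2.2129 = 1.6829
MRP = 10.53% − 4.37% = 6.16%
E(R_P) = R_f + β_P × MRP = 4.37% + 1.6829 × 6.16% = 14.74%

14.74%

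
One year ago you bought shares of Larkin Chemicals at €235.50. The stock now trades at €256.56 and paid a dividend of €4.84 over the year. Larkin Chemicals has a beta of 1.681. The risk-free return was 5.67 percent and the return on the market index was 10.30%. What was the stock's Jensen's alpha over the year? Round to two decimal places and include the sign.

-2.46%

Realised HPR = (P1 + D1 − P0) / P0 = (256.56 + 4.84 − 235.50) / 235.50 = 25.90 / 235.50 = 10.9979%
MRP = 10.30% − 5.67% = 4.63%
CAPM required = R_f + β·MRP = 5.67% + 1.681 × 4.63% = 13.45303%
α = realised − required = 10.9979% − 13.45303% = -2.46%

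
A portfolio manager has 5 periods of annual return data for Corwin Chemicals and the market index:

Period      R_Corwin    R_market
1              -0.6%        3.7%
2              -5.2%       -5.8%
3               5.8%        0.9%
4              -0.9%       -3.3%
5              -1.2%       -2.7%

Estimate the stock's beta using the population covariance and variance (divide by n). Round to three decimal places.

0.650

Mean R_i = (-0.6 − 5.2 + 5.8 − 0.9 − 1.2) / 5 = -0.4200%
Mean R_m = (3.7 − 5.8 + 0.9 − 3.3 − 2.7) / 5 = -1.4400%
Σ(R_i − R̄_i)(R_m − R̄_m) = 36.3460  ⇒  Cov = 36.3460 / 5 = 7.2692
Σ(R_m − R̄_m)² = 55.9520  ⇒  Var(R_m) = 55.9520 / 5 = 11.1904
β = Cov / Var(R_m) = 7.2692 / 11.1904 = 0.6496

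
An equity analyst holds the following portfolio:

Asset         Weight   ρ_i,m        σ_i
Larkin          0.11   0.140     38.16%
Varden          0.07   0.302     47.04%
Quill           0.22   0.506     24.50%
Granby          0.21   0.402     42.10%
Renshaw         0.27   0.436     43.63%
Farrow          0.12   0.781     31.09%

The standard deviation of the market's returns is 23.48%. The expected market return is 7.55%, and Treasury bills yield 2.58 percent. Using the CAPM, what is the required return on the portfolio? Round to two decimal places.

5.95%

β_Larkin = 0.140 × 38.16% / 23.48% = 0.2275
β_Varden = 0.302 × 47.04% / 23.48% = 0.6050
β_Quill = 0.506 × 24.50% / 23.48% = 0.5280
β_Granby = 0.402 × 42.10% / 23.48% = 0.7208
β_Renshaw = 0.436 × 43.63% / 23.48% = 0.8102
β_Farrow = 0.781 × 31.09% / 23.48% = 1.0341
β_P = Σ w_i β_i = 0.11×0.2275 + 0.07×0.6050 + 0.22×0.5280 + 0.21×0.7208 + 0.27×0.8102 + 0.12×1.0341 = 0.6777
MRP = 7.55% − 2.58% = 4.97%
E(R_P) = R_f + β_P × MRP = 2.58% + 0.6777 × 4.97% = 5.95%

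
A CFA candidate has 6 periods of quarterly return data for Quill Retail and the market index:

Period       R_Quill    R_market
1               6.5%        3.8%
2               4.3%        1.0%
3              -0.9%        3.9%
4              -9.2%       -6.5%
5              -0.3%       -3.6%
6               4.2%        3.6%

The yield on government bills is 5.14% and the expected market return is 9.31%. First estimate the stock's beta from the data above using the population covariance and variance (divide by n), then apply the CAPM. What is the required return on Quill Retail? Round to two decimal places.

Mean R_i = (6.5 + 4.3 − 0.9 − 9.2 − 0.3 + 4.2) / 6 = 0.7667%
Mean R_m = (3.8 + 1.0 + 3.9 − 6.5 − 3.6 + 3.6) / 6 = 0.3667%
Σ(R_i − R̄_i)(R_m − R̄_m) = 99.8033  ⇒  Cov = 99.8033 / 6 = 16.6339
Σ(R_m − R̄_m)² = 98.0133  ⇒  Var(R_m) = 98.0133 / 6 = 16.3356
β = Cov / Var(R_m) = 16.6339 / 16.3356 = 1.0183
MRP = 9.31% − 5.14% = 4.17%
E(R) = R_f + β × MRP = 5.14% + 1.0183 × 4.17% = 9.39%

9.39%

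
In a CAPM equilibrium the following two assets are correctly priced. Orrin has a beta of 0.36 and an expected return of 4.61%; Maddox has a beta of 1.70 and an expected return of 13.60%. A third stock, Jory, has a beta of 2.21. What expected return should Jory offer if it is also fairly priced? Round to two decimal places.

17.02%

MRP (SML slope) = (13.60% − 4.61%) / (1.70 − 0.36) = 8.99% / 1.34 = 6.7090%
R_f (intercept) = 4.61% − 0.36 × 6.7090% = 2.1948%
E(R_Jory) = R_f + β × MRP = 2.1948% + 2.21 × 6.7090% = 17.02%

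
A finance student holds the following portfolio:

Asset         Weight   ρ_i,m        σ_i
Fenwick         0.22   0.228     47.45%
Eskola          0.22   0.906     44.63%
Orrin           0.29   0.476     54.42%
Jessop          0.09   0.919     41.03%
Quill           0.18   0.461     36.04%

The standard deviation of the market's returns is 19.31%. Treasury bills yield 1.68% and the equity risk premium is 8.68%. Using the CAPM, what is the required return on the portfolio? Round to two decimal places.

β_Fenwick = 0.228 × 47.45% / 19.31% = 0.5603
β_Eskola = 0.906 × 44.63% / 19.31% = 2.0940
β_Orrin = 0.476 × 54.42% / 19.31% = 1.3415
β_Jessop = 0.919 × 41.03% / 19.31% = 1.9527
β_Quill = 0.461 × 36.04% / 19.31% = 0.8604
β_P = Σ w_i β_i = 0.22×0.5603 + 0.22×2.0940 + 0.29×1.3415 + 0.09×1.9527 + 0.18×0.8604 = 1.3036
E(R_P) = R_f + β_P × MRP = 1.68% + 1.3036 × 8.68% = 13.00%

13.00%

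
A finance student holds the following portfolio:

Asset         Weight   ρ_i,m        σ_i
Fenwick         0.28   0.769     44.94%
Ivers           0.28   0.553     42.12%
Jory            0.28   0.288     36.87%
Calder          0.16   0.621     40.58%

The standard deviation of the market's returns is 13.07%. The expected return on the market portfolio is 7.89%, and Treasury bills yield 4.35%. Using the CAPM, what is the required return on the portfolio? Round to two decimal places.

10.63%

β_Fenwick = 0.769 × 44.94% / 13.07% = 2.6441
β_Ivers = 0.553 × 42.12% / 13.07% = 1.7821
β_Jory = 0.288 × 36.87% / 13.07% = 0.8124
β_Calder = 0.621 × 40.58% / 13.07% = 1.9281
β_P = Σ w_i β_i = 0.28×2.6441 + 0.28×1.7821 + 0.28×0.8124 + 0.16×1.9281 = 1.7753
MRP = 7.89% − 4.35% = 3.54%
E(R_P) = R_f + β_P × MRP = 4.35% + 1.7753 × 3.54% = 10.63%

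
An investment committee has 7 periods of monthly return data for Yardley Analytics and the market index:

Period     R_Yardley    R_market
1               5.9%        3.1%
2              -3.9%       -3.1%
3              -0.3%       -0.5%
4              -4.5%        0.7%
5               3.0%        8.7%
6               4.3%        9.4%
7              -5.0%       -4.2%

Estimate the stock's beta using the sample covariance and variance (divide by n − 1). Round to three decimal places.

0.669

Mean R_i = (5.9 − 3.9 − 0.3 − 4.5 + 3.0 + 4.3 − 5.0) / 7 = -0.0714%
Mean R_m = (3.1 − 3.1 − 0.5 + 0.7 + 8.7 + 9.4 − 4.2) / 7 = 2.0143%
Σ(R_i − R̄_i)(R_m − R̄_m) = 115.9071  ⇒  Cov = 115.9071 / 6 = 19.3179
Σ(R_m − R̄_m)² = 173.2486  ⇒  Var(R_m) = 173.2486 / 6 = 28.8748
β = Cov / Var(R_m) = 19.3179 / 28.8748 = 0.6690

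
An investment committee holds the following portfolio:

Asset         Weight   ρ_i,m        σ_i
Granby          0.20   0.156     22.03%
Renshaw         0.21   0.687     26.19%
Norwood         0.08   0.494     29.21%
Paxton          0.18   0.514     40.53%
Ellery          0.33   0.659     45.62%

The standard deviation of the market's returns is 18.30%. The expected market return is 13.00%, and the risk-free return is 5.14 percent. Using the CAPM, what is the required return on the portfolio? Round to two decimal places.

13.43%

β_Granby = 0.156 × 22.03% / 18.30% = 0.1878
β_Renshaw = 0.687 × 26.19% / 18.30% = 0.9832
β_Norwood = 0.494 × 29.21% / 18.30% = 0.7885
β_Paxton = 0.514 × 40.53% / 18.30% = 1.1384
β_Ellery = 0.659 × 45.62% / 18.30% = 1.6428
β_P = Σ w_i β_i = 0.20×0.1878 + 0.21×0.9832 + 0.08×0.7885 + 0.18×1.1384 + 0.33×1.6428 = 1.0541
MRP = 13.00% − 5.14% = 7.86%
E(R_P) = R_f + β_P × MRP = 5.14% + 1.0541 × 7.86% = 13.43%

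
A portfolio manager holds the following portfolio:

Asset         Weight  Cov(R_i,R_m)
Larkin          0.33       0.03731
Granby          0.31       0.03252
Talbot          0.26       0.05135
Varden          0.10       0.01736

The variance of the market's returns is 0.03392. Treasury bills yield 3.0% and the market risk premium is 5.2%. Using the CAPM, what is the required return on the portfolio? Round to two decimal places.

8.75%

β_Larkin = 0.03731 / 0.03392 = 1.0999
β_Granby = 0.03252 / 0.03392 = 0.9587
β_Talbot = 0.05135 / 0.03392 = 1.5139
β_Varden = 0.01736 / 0.03392 = 0.5118
β_P = Σ w_i β_i = 0.33×1.0999 + 0.31×0.9587 + 0.26×1.5139 + 0.10×0.5118 = 1.1050
E(R_P) = R_f + β_P × MRP = 3.0% + 1.1050 × 5.2% = 8.75%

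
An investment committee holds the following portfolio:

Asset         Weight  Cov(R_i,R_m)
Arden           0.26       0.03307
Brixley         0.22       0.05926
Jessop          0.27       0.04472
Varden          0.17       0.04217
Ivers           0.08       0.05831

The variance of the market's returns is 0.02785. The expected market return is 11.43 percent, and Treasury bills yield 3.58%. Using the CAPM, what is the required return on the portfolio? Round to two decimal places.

16.42%

β_Arden = 0.03307 / 0.02785 = 1.1874
β_Brixley = 0.05926 / 0.02785 = 2.1278
β_Jessop = 0.04472 / 0.02785 = 1.6057
β_Varden = 0.04217 / 0.02785 = 1.5142
β_Ivers = 0.05831 / 0.02785 = 2.0937
β_P = Σ w_i β_i = 0.26×1.1874 + 0.22×2.1278 + 0.27×1.6057 + 0.17×1.5142 + 0.08×2.0937 = 1.6353
MRP = 11.43% − 3.58% = 7.85%
E(R_P) = R_f + β_P × MRP = 3.58% + 1.6353 × 7.85% = 16.42%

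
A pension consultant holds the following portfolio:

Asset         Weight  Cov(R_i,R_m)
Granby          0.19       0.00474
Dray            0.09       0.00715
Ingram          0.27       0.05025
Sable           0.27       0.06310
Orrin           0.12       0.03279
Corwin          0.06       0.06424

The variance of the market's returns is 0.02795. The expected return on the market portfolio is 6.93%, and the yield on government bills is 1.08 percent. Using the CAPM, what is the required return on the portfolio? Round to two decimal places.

β_Granby = 0.00474 / 0.02795 = 0.1696
β_Dray = 0.00715 / 0.02795 = 0.2558
β_Ingram = 0.05025 / 0.02795 = 1.7979
β_Sable = 0.06310 / 0.02795 = 2.2576
β_Orrin = 0.03279 / 0.02795 = 1.1732
β_Corwin = 0.06424 / 0.02795 = 2.2984
β_P = Σ w_i β_i = 0.19×0.1696 + 0.09×0.2558 + 0.27×1.7979 + 0.27×2.2576 + 0.12×1.1732 + 0.06×2.2984 = 1.4289
MRP = 6.93% − 1.08% = 5.85%
E(R_P) = R_f + β_P × MRP = 1.08% + 1.4289 × 5.85% = 9.44%

9.44%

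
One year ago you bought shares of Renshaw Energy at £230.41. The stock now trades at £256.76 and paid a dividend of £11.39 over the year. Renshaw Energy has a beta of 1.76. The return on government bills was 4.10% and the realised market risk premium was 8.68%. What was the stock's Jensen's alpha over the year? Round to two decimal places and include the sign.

-3.00%

Realised HPR = (P1 + D1 − P0) / P0 = (256.76 + 11.39 − 230.41) / 230.41 = 37.74 / 230.41 = 16.3795%
CAPM required = R_f + β·MRP = 4.10% + 1.76 × 8.68% = 19.3768%
α = realised − required = 16.3795% − 19.3768% = -3.00%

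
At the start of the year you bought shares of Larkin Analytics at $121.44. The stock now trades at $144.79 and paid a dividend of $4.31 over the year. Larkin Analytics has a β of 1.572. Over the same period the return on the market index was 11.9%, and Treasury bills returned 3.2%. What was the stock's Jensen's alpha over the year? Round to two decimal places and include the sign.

Realised HPR = (P1 + D1 − P0) / P0 = (144.79 + 4.31 − 121.44) / 121.44 = 27.66 / 121.44 = 22.7767%
MRP = 11.9% − 3.2% = 8.70%
CAPM required = R_f + β·MRP = 3.2% + 1.572 × 8.7% = 16.8764%
α = realised − required = 22.7767% − 16.8764% = +5.90%

+5.90%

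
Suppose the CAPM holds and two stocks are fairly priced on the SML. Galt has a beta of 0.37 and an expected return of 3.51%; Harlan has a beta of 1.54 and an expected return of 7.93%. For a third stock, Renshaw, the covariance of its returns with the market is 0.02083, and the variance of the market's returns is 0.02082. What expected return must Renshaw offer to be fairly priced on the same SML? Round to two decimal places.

5.89%

MRP = (7.93% − 3.51%) / (1.54 − 0.37) = 3.7778%
R_f = 3.51% − 0.37 × 3.7778% = 2.1122%
β_Renshaw = Cov / Var(R_m) = 0.02083 / 0.02082 = 1.0005
E(R_Renshaw) = R_f + β × MRP = 2.1122% + 1.0005 × 3.7778% = 5.89%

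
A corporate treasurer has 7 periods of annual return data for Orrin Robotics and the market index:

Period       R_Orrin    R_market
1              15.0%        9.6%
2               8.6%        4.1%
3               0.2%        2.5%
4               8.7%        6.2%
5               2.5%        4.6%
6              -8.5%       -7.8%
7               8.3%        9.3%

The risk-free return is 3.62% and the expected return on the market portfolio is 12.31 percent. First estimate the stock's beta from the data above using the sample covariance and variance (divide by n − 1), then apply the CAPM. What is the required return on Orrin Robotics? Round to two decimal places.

14.03%

Mean R_i = (15.0 + 8.6 + 0.2 + 8.7 + 2.5 − 8.5 + 8.3) / 7 = 4.9714%
Mean R_m = (9.6 + 4.1 + 2.5 + 6.2 + 4.6 − 7.8 + 9.3) / 7 = 4.0714%
Σ(R_i − R̄_i)(R_m − R̄_m) = 247.0043  ⇒  Cov = 247.0043 / 6 = 41.1674
Σ(R_m − R̄_m)² = 206.1143  ⇒  Var(R_m) = 206.1143 / 6 = 34.3524
β = Cov / Var(R_m) = 41.1674 / 34.3524 = 1.1984
MRP = 12.31% − 3.62% = 8.69%
E(R) = R_f + β × MRP = 3.62% + 1.1984 × 8.69% = 14.03%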